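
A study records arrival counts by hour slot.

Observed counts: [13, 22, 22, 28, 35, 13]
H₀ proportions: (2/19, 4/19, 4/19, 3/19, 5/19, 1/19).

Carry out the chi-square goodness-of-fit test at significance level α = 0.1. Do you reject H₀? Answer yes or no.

n = 133; E_i = n·p_i = [14.00, 28.00, 28.00, 21.00, 35.00, 7.00]
χ² = (13−14.00)²/14.00 + (22−28.00)²/28.00 + (22−28.00)²/28.00 + (28−21.00)²/21.00 + (35−35.00)²/35.00 + (13−7.00)²/7.00 = 10.1190
df = 5
p-value (upper-tail) = 0.07193
At α=0.1: p < α → reject H₀

reject H₀: yes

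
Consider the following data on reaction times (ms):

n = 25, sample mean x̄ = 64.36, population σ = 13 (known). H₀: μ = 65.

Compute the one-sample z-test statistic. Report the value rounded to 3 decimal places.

SE = σ/√n = 13/√25 = 2.6000
z = (x̄−μ₀)/SE = (64.36−65)/2.6000 = -0.2462

test statistic = -0.246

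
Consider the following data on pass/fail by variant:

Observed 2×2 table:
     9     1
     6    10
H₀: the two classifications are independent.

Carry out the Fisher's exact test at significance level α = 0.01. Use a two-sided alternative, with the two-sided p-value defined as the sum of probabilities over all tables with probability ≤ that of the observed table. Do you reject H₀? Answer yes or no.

reject H₀: no

Margins: r₁=10, r₂=16, c₁=15, c₂=11, n=26
p_obs = C(10,9)·C(16,6)/C(26,15); sum pmf over tables with pmf ≤ p_obs
p-value (two-sided) = 0.01435
At α=0.01: p ≥ α → fail to reject H₀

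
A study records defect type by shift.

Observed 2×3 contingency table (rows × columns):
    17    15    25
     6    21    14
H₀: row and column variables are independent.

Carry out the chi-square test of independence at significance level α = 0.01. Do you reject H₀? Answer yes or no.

Row totals [57, 41], col totals [23, 36, 39], n=98
χ² = (17−13.38)²/13.38 + (15−20.94)²/20.94 + (25−22.68)²/22.68 + (6−9.62)²/9.62 + (21−15.06)²/15.06 + (14−16.32)²/16.32 = 6.9361
df = 2
p-value (upper-tail) = 0.03118
At α=0.01: p ≥ α → fail to reject H₀

reject H₀: no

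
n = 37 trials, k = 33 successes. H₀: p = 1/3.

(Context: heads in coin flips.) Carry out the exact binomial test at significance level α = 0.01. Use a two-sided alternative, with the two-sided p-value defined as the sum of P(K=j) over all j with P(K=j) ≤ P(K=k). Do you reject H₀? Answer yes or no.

Exact binomial: n=37, k=33, p₀=1/3=0.3333
P(X=j) = C(n,j)·p₀^j·(1−p₀)^(n−j); p = Σ P(X=j) over j with P(X=j) ≤ P(X=33)
p-value (two-sided) = 0.00000
At α=0.01: p < α → reject H₀

reject H₀: yes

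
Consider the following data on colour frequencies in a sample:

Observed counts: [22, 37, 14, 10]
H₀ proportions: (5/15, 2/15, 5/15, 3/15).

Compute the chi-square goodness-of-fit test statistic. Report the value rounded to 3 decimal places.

n = 83; E_i = n·p_i = [27.67, 11.07, 27.67, 16.60]
χ² = (22−27.67)²/27.67 + (37−11.07)²/11.07 + (14−27.67)²/27.67 + (10−16.60)²/16.60 = 71.3072
df = 3

test statistic = 71.307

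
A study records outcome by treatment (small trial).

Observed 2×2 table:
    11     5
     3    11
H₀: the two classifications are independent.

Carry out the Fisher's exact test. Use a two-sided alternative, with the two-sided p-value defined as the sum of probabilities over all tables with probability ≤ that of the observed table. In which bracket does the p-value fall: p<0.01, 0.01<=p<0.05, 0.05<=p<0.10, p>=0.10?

Margins: r₁=16, r₂=14, c₁=14, c₂=16, n=30
p_obs = C(16,11)·C(14,3)/C(30,14); sum pmf over tables with pmf ≤ p_obs
p-value (two-sided) = 0.01361
→ bracket: 0.01<=p<0.05

p-value bracket: 0.01<=p<0.05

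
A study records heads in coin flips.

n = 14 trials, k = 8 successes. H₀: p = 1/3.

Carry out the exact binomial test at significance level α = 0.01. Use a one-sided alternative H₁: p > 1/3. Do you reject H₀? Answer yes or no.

reject H₀: no

Exact binomial: n=14, k=8, p₀=1/3=0.3333
P(X≥8) from Σ C(n,i)·p₀^i·(1−p₀)^(n−i)
p-value (one-sided, H₁ greater) = 0.05762
At α=0.01: p ≥ α → fail to reject H₀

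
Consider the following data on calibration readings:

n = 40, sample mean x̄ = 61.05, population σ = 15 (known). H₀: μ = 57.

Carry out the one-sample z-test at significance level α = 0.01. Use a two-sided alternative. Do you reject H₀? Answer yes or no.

reject H₀: no

SE = σ/√n = 15/√40 = 2.3717
z = (x̄−μ₀)/SE = (61.05−57)/2.3717 = 1.7076
p-value (two-sided) = 0.08771
At α=0.01: p ≥ α → fail to reject H₀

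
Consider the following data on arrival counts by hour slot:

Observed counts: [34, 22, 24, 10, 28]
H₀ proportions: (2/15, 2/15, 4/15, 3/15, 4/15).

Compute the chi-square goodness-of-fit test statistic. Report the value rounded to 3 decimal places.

test statistic = 33.695

n = 118; E_i = n·p_i = [15.73, 15.73, 31.47, 23.60, 31.47]
χ² = (34−15.73)²/15.73 + (22−15.73)²/15.73 + (24−31.47)²/31.47 + (10−23.60)²/23.60 + (28−31.47)²/31.47 = 33.6949
df = 4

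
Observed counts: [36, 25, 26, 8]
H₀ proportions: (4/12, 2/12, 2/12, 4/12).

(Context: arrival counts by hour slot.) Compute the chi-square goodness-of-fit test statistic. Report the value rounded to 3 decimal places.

test statistic = 30.116

n = 95; E_i = n·p_i = [31.67, 15.83, 15.83, 31.67]
χ² = (36−31.67)²/31.67 + (25−15.83)²/15.83 + (26−15.83)²/15.83 + (8−31.67)²/31.67 = 30.1158
df = 3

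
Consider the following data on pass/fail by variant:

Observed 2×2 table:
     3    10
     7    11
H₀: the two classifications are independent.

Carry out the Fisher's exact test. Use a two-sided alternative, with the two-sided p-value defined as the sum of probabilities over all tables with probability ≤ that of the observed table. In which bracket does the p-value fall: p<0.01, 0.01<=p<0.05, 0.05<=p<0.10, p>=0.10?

p-value bracket: p>=0.10

Margins: r₁=13, r₂=18, c₁=10, c₂=21, n=31
p_obs = C(13,3)·C(18,7)/C(31,10); sum pmf over tables with pmf ≤ p_obs
p-value (two-sided) = 0.45211
→ bracket: p>=0.10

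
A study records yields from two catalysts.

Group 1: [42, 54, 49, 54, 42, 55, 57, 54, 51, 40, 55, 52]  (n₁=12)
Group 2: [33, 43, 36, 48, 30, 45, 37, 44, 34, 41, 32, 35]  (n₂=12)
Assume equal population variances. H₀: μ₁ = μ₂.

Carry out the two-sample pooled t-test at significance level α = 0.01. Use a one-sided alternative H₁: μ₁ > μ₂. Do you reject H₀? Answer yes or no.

x̄₁=50.417, s₁=5.869, n₁=12
x̄₂=38.167, s₂=5.828, n₂=12
s_p² = [11·5.869² + 11·5.828²]/22 = 34.2083
SE = √(s_p²·(1/12+1/12)) = 2.3878
t = (50.417−38.167)/2.3878 = 5.1303
df = 22
p-value (one-sided, H₁ greater) = 0.00002
At α=0.01: p < α → reject H₀

reject H₀: yes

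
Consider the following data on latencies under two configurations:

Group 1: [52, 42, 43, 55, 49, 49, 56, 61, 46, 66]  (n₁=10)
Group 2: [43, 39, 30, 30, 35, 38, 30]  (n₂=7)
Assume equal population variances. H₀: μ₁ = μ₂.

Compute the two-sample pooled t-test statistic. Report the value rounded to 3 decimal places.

x̄₁=51.900, s₁=7.724, n₁=10
x̄₂=35.000, s₂=5.228, n₂=7
s_p² = [9·7.724² + 6·5.228²]/15 = 46.7267
SE = √(s_p²·(1/10+1/7)) = 3.3687
t = (51.900−35.000)/3.3687 = 5.0168
df = 15

test statistic = 5.017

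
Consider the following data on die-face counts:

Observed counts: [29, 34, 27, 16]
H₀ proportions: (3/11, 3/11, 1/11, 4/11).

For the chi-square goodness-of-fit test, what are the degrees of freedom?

df = k − 1 = 4 − 1 = 3

degrees of freedom = 3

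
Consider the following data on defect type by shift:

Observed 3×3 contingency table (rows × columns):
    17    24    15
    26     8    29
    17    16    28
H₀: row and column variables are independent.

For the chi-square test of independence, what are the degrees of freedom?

df = (r−1)(c−1) = (3−1)·(3−1) = 4

degrees of freedom = 4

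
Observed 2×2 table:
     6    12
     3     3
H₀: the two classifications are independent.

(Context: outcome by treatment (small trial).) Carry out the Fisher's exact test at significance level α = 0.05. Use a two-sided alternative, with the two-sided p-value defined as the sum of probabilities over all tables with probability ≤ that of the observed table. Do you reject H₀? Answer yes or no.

reject H₀: no

Margins: r₁=18, r₂=6, c₁=9, c₂=15, n=24
p_obs = C(18,6)·C(6,3)/C(24,9); sum pmf over tables with pmf ≤ p_obs
p-value (two-sided) = 0.63491
At α=0.05: p ≥ α → fail to reject H₀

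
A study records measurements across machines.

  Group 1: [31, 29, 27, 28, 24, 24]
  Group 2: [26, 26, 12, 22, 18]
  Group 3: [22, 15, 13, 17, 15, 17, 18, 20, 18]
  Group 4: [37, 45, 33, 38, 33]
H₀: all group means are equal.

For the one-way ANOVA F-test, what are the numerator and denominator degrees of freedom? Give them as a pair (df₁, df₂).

degrees of freedom = [3, 21]

k = 4 groups, N = 25 total
df = (k−1, N−k) = (4−1, 25−4) = (3, 21)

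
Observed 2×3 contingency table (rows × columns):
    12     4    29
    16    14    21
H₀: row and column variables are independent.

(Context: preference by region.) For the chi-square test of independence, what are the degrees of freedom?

degrees of freedom = 2

df = (r−1)(c−1) = (2−1)·(3−1) = 2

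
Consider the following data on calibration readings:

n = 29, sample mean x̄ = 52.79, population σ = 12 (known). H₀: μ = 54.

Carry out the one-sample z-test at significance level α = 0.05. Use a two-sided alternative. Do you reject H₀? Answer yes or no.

reject H₀: no

SE = σ/√n = 12/√29 = 2.2283
z = (x̄−μ₀)/SE = (52.79−54)/2.2283 = -0.5430
p-value (two-sided) = 0.58713
At α=0.05: p ≥ α → fail to reject H₀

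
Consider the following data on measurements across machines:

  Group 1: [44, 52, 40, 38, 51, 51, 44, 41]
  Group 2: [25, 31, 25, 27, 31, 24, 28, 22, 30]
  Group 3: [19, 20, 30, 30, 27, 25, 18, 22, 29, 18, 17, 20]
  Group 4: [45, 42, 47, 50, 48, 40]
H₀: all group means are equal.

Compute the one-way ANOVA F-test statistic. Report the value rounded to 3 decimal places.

Group means [45.12, 27.00, 22.92, 45.33], grand mean 32.886
SSB = Σnᵢ(x̄ᵢ−x̄)² = 3632.418; SSW = ΣΣ(x−x̄ᵢ)² = 643.125
MSB = 3632.418/3 = 1210.8060; MSW = 643.125/31 = 20.7460
F = MSB/MSW = 58.3634
df = (3, 31)

test statistic = 58.363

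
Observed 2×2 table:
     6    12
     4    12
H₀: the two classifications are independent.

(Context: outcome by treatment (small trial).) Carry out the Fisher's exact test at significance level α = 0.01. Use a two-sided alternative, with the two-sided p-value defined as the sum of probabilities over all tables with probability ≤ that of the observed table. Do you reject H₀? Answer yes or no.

Margins: r₁=18, r₂=16, c₁=10, c₂=24, n=34
p_obs = C(18,6)·C(16,4)/C(34,10); sum pmf over tables with pmf ≤ p_obs
p-value (two-sided) = 0.71459
At α=0.01: p ≥ α → fail to reject H₀

reject H₀: no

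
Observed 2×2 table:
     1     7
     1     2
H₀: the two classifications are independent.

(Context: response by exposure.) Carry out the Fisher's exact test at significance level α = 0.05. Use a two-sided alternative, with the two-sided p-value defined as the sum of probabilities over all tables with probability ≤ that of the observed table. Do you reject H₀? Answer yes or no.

reject H₀: no

Margins: r₁=8, r₂=3, c₁=2, c₂=9, n=11
p_obs = C(8,1)·C(3,1)/C(11,2); sum pmf over tables with pmf ≤ p_obs
p-value (two-sided) = 0.49091
At α=0.05: p ≥ α → fail to reject H₀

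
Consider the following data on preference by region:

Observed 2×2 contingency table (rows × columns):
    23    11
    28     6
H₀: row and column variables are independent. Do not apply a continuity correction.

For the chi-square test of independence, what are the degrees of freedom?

df = (r−1)(c−1) = (2−1)·(2−1) = 1

degrees of freedom = 1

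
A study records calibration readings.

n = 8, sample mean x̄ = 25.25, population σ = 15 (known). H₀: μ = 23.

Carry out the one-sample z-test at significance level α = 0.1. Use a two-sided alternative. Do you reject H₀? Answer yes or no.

SE = σ/√n = 15/√8 = 5.3033
z = (x̄−μ₀)/SE = (25.25−23)/5.3033 = 0.4243
p-value (two-sided) = 0.67137
At α=0.1: p ≥ α → fail to reject H₀

reject H₀: no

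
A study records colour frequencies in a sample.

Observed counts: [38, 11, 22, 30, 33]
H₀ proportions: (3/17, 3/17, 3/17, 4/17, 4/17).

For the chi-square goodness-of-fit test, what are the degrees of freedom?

degrees of freedom = 4

df = k − 1 = 5 − 1 = 4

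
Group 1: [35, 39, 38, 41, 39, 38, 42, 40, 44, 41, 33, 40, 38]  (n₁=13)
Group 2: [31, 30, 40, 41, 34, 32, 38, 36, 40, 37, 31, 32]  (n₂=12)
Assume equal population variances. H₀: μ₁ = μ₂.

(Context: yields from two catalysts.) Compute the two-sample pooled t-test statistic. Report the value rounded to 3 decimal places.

test statistic = 2.827

x̄₁=39.077, s₁=2.871, n₁=13
x̄₂=35.167, s₂=3.996, n₂=12
s_p² = [12·2.871² + 11·3.996²]/23 = 11.9387
SE = √(s_p²·(1/13+1/12)) = 1.3832
t = (39.077−35.167)/1.3832 = 2.8270
df = 23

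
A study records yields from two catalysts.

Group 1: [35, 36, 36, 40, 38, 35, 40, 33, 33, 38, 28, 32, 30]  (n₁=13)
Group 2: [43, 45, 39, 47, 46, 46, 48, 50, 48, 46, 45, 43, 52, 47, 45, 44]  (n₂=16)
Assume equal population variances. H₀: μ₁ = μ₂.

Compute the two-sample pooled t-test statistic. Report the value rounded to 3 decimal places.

test statistic = -8.848

x̄₁=34.923, s₁=3.662, n₁=13
x̄₂=45.875, s₂=3.008, n₂=16
s_p² = [12·3.662² + 15·3.008²]/27 = 10.9879
SE = √(s_p²·(1/13+1/16)) = 1.2377
t = (34.923−45.875)/1.2377 = -8.8484
df = 27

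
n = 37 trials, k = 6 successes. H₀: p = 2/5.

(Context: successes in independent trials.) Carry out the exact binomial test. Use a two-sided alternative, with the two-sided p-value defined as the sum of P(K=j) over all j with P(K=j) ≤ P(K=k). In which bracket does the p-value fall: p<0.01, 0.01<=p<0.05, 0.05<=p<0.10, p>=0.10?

p-value bracket: p<0.01

Exact binomial: n=37, k=6, p₀=2/5=0.4000
P(X=j) = C(n,j)·p₀^j·(1−p₀)^(n−j); p = Σ P(X=j) over j with P(X=j) ≤ P(X=6)
p-value (two-sided) = 0.00236
→ bracket: p<0.01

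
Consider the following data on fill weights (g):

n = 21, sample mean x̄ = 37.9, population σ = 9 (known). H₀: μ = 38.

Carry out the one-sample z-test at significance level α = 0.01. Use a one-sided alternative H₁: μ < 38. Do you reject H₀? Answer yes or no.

SE = σ/√n = 9/√21 = 1.9640
z = (x̄−μ₀)/SE = (37.9−38)/1.9640 = -0.0509
p-value (one-sided, H₁ less) = 0.47970
At α=0.01: p ≥ α → fail to reject H₀

reject H₀: no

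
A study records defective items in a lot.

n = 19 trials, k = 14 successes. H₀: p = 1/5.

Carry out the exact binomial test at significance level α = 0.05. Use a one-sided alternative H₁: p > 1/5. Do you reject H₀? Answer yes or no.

reject H₀: yes

Exact binomial: n=19, k=14, p₀=1/5=0.2000
P(X≥14) from Σ C(n,i)·p₀^i·(1−p₀)^(n−i)
p-value (one-sided, H₁ greater) = 0.00000
At α=0.05: p < α → reject H₀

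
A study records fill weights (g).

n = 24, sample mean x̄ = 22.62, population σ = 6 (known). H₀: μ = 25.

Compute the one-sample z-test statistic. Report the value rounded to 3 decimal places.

SE = σ/√n = 6/√24 = 1.2247
z = (x̄−μ₀)/SE = (22.62−25)/1.2247 = -1.9433

test statistic = -1.943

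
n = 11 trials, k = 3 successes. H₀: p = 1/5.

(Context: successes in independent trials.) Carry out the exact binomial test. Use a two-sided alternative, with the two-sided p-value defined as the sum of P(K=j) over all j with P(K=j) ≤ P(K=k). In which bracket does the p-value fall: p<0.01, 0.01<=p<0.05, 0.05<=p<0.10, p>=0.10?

Exact binomial: n=11, k=3, p₀=1/5=0.2000
P(X=j) = C(n,j)·p₀^j·(1−p₀)^(n−j); p = Σ P(X=j) over j with P(X=j) ≤ P(X=3)
p-value (two-sided) = 0.46850
→ bracket: p>=0.10

p-value bracket: p>=0.10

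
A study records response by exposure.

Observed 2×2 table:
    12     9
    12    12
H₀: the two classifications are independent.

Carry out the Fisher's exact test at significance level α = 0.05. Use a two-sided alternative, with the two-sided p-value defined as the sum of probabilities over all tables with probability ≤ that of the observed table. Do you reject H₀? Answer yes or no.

reject H₀: no

Margins: r₁=21, r₂=24, c₁=24, c₂=21, n=45
p_obs = C(21,12)·C(24,12)/C(45,24); sum pmf over tables with pmf ≤ p_obs
p-value (two-sided) = 0.76669
At α=0.05: p ≥ α → fail to reject H₀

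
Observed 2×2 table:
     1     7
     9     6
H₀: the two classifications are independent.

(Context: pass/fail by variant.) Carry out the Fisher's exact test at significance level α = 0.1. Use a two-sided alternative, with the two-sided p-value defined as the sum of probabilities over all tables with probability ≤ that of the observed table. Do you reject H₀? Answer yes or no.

reject H₀: yes

Margins: r₁=8, r₂=15, c₁=10, c₂=13, n=23
p_obs = C(8,1)·C(15,9)/C(23,10); sum pmf over tables with pmf ≤ p_obs
p-value (two-sided) = 0.07430
At α=0.1: p < α → reject H₀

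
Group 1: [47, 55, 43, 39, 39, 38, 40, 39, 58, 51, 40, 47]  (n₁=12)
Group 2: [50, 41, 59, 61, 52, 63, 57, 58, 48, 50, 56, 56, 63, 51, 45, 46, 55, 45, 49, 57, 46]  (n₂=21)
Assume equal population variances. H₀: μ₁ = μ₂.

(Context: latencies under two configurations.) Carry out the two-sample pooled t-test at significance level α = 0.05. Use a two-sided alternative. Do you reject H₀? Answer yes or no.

x̄₁=44.667, s₁=6.893, n₁=12
x̄₂=52.762, s₂=6.371, n₂=21
s_p² = [11·6.893² + 20·6.371²]/31 = 43.0476
SE = √(s_p²·(1/12+1/21)) = 2.3743
t = (44.667−52.762)/2.3743 = -3.4096
df = 31
p-value (two-sided) = 0.00182
At α=0.05: p < α → reject H₀

reject H₀: yes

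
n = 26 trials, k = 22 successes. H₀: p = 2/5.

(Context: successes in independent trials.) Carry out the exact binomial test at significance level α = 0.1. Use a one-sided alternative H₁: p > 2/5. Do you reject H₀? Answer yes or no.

reject H₀: yes

Exact binomial: n=26, k=22, p₀=2/5=0.4000
P(X≥22) from Σ C(n,i)·p₀^i·(1−p₀)^(n−i)
p-value (one-sided, H₁ greater) = 0.00000
At α=0.1: p < α → reject H₀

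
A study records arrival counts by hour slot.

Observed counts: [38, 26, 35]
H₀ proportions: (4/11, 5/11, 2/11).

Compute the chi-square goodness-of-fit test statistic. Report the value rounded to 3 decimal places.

n = 99; E_i = n·p_i = [36.00, 45.00, 18.00]
χ² = (38−36.00)²/36.00 + (26−45.00)²/45.00 + (35−18.00)²/18.00 = 24.1889
df = 2

test statistic = 24.189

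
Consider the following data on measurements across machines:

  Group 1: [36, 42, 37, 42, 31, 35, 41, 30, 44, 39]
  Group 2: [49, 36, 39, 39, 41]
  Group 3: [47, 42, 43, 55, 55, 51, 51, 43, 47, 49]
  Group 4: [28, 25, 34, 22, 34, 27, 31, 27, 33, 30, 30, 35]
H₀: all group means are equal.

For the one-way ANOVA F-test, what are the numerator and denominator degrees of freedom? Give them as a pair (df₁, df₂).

degrees of freedom = [3, 33]

k = 4 groups, N = 37 total
df = (k−1, N−k) = (4−1, 37−4) = (3, 33)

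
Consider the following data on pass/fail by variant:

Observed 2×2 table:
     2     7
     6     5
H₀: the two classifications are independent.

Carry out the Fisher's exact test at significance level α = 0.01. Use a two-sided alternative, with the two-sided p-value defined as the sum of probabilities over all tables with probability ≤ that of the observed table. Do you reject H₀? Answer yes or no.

Margins: r₁=9, r₂=11, c₁=8, c₂=12, n=20
p_obs = C(9,2)·C(11,6)/C(20,8); sum pmf over tables with pmf ≤ p_obs
p-value (two-sided) = 0.19681
At α=0.01: p ≥ α → fail to reject H₀

reject H₀: no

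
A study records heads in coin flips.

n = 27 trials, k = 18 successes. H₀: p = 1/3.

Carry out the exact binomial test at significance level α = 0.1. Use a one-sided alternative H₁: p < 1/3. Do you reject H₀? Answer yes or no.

Exact binomial: n=27, k=18, p₀=1/3=0.3333
P(X≤18) from Σ C(n,i)·p₀^i·(1−p₀)^(n−i)
p-value (one-sided, H₁ less) = 0.99991
At α=0.1: p ≥ α → fail to reject H₀

reject H₀: no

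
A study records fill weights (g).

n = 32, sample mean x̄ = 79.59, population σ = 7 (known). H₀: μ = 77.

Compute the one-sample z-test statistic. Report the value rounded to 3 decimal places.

test statistic = 2.093

SE = σ/√n = 7/√32 = 1.2374
z = (x̄−μ₀)/SE = (79.59−77)/1.2374 = 2.0930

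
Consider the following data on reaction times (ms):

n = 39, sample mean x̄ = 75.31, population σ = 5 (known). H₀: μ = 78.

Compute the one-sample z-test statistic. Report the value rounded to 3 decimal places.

SE = σ/√n = 5/√39 = 0.8006
z = (x̄−μ₀)/SE = (75.31−78)/0.8006 = -3.3598

test statistic = -3.360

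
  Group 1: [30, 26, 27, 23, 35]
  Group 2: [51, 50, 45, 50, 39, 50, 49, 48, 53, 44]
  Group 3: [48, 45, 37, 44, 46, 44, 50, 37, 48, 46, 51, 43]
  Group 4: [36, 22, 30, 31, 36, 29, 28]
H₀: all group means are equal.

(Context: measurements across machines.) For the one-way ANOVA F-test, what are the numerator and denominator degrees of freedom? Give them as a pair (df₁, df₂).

k = 4 groups, N = 34 total
df = (k−1, N−k) = (4−1, 34−4) = (3, 30)

degrees of freedom = [3, 30]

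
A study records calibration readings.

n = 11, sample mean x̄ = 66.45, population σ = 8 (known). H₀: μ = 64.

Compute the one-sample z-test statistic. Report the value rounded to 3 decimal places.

test statistic = 1.016

SE = σ/√n = 8/√11 = 2.4121
z = (x̄−μ₀)/SE = (66.45−64)/2.4121 = 1.0157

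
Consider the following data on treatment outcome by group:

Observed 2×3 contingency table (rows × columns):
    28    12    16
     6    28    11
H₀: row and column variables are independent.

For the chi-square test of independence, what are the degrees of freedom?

df = (r−1)(c−1) = (2−1)·(3−1) = 2

degrees of freedom = 2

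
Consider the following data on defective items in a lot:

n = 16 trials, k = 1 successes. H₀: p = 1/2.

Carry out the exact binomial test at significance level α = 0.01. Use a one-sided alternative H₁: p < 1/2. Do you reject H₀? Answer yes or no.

Exact binomial: n=16, k=1, p₀=1/2=0.5000
P(X≤1) from Σ C(n,i)·p₀^i·(1−p₀)^(n−i)
p-value (one-sided, H₁ less) = 0.00026
At α=0.01: p < α → reject H₀

reject H₀: yes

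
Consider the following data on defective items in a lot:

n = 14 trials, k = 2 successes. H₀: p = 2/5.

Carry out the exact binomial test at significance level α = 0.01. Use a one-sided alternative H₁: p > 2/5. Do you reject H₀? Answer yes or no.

reject H₀: no

Exact binomial: n=14, k=2, p₀=2/5=0.4000
P(X≥2) from Σ C(n,i)·p₀^i·(1−p₀)^(n−i)
p-value (one-sided, H₁ greater) = 0.99190
At α=0.01: p ≥ α → fail to reject H₀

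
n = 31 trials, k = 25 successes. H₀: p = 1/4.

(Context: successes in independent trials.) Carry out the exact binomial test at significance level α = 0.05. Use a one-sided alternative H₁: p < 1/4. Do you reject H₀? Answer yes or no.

reject H₀: no

Exact binomial: n=31, k=25, p₀=1/4=0.2500
P(X≤25) from Σ C(n,i)·p₀^i·(1−p₀)^(n−i)
p-value (one-sided, H₁ less) = 1.00000
At α=0.05: p ≥ α → fail to reject H₀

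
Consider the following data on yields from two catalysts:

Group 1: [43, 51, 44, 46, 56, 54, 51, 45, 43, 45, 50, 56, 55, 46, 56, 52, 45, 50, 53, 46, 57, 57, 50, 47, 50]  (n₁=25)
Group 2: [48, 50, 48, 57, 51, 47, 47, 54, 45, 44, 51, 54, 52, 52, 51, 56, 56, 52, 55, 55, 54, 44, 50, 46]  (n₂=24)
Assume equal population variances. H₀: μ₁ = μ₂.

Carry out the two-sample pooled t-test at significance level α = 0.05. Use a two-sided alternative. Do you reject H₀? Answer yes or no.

reject H₀: no

x̄₁=49.920, s₁=4.690, n₁=25
x̄₂=50.792, s₂=3.945, n₂=24
s_p² = [24·4.690² + 23·3.945²]/47 = 18.8468
SE = √(s_p²·(1/25+1/24)) = 1.2406
t = (49.920−50.792)/1.2406 = -0.7026
df = 47
p-value (two-sided) = 0.48577
At α=0.05: p ≥ α → fail to reject H₀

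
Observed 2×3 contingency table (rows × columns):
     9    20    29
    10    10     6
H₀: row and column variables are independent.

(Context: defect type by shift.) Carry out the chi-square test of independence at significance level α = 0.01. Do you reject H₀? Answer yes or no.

Row totals [58, 26], col totals [19, 30, 35], n=84
χ² = (9−13.12)²/13.12 + (20−20.71)²/20.71 + (29−24.17)²/24.17 + (10−5.88)²/5.88 + (10−9.29)²/9.29 + (6−10.83)²/10.83 = 7.3809
df = 2
p-value (upper-tail) = 0.02496
At α=0.01: p ≥ α → fail to reject H₀

reject H₀: no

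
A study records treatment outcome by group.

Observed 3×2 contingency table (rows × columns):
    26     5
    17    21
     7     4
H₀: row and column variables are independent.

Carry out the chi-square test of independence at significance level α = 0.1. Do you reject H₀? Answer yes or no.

Row totals [31, 38, 11], col totals [50, 30], n=80
χ² = (26−19.38)²/19.38 + (5−11.62)²/11.62 + (17−23.75)²/23.75 + (21−14.25)²/14.25 + (7−6.88)²/6.88 + (4−4.12)²/4.12 = 11.1627
df = 2
p-value (upper-tail) = 0.00377
At α=0.1: p < α → reject H₀

reject H₀: yes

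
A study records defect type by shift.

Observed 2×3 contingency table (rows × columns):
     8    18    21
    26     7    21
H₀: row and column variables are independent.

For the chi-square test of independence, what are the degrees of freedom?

degrees of freedom = 2

df = (r−1)(c−1) = (2−1)·(3−1) = 2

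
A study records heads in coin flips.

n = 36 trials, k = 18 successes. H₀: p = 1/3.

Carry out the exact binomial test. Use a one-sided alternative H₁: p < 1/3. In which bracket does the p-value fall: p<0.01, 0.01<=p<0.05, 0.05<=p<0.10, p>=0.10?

p-value bracket: p>=0.10

Exact binomial: n=36, k=18, p₀=1/3=0.3333
P(X≤18) from Σ C(n,i)·p₀^i·(1−p₀)^(n−i)
p-value (one-sided, H₁ less) = 0.98750
→ bracket: p>=0.10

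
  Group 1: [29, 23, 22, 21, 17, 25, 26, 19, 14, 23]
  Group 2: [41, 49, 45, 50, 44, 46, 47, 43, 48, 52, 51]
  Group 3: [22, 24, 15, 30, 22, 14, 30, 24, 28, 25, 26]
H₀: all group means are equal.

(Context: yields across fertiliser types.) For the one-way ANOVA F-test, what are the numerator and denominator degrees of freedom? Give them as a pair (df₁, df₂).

k = 3 groups, N = 32 total
df = (k−1, N−k) = (3−1, 32−3) = (2, 29)

degrees of freedom = [2, 29]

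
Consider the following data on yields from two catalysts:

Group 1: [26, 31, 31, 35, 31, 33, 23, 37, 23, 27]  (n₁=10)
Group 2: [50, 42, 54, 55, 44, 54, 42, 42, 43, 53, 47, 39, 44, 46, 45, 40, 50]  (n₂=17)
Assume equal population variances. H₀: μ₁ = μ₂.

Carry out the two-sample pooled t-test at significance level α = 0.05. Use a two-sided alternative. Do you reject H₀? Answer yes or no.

reject H₀: yes

x̄₁=29.700, s₁=4.809, n₁=10
x̄₂=46.471, s₂=5.234, n₂=17
s_p² = [9·4.809² + 16·5.234²]/25 = 25.8534
SE = √(s_p²·(1/10+1/17)) = 2.0264
t = (29.700−46.471)/2.0264 = -8.2762
df = 25
p-value (two-sided) = 0.00000
At α=0.05: p < α → reject H₀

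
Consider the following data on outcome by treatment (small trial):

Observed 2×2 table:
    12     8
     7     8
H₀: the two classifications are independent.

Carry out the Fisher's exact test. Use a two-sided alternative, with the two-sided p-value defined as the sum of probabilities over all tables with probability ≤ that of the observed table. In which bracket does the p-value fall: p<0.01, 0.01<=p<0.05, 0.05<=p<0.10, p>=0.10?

p-value bracket: p>=0.10

Margins: r₁=20, r₂=15, c₁=19, c₂=16, n=35
p_obs = C(20,12)·C(15,7)/C(35,19); sum pmf over tables with pmf ≤ p_obs
p-value (two-sided) = 0.50602
→ bracket: p>=0.10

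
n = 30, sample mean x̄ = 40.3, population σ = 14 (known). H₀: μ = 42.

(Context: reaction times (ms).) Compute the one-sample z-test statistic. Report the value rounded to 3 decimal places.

test statistic = -0.665

SE = σ/√n = 14/√30 = 2.5560
z = (x̄−μ₀)/SE = (40.3−42)/2.5560 = -0.6651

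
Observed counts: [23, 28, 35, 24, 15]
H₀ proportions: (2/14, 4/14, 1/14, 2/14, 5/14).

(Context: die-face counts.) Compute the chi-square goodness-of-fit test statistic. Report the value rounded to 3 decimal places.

test statistic = 101.072

n = 125; E_i = n·p_i = [17.86, 35.71, 8.93, 17.86, 44.64]
χ² = (23−17.86)²/17.86 + (28−35.71)²/35.71 + (35−8.93)²/8.93 + (24−17.86)²/17.86 + (15−44.64)²/44.64 = 101.0720
df = 4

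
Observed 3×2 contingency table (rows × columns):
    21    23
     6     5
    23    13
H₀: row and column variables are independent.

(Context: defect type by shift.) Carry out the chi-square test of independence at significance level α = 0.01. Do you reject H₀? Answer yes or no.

reject H₀: no

Row totals [44, 11, 36], col totals [50, 41], n=91
χ² = (21−24.18)²/24.18 + (23−19.82)²/19.82 + (6−6.04)²/6.04 + (5−4.96)²/4.96 + (23−19.78)²/19.78 + (13−16.22)²/16.22 = 2.0899
df = 2
p-value (upper-tail) = 0.35170
At α=0.01: p ≥ α → fail to reject H₀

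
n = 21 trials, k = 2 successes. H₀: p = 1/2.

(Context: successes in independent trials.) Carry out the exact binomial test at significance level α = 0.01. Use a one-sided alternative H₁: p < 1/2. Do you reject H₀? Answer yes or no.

reject H₀: yes

Exact binomial: n=21, k=2, p₀=1/2=0.5000
P(X≤2) from Σ C(n,i)·p₀^i·(1−p₀)^(n−i)
p-value (one-sided, H₁ less) = 0.00011
At α=0.01: p < α → reject H₀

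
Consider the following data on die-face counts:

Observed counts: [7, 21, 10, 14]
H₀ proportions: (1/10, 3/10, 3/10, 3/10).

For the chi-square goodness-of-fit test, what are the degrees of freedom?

df = k − 1 = 4 − 1 = 3

degrees of freedom = 3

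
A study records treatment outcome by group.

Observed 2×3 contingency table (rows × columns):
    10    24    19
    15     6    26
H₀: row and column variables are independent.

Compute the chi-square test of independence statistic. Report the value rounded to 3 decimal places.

Row totals [53, 47], col totals [25, 30, 45], n=100
χ² = (10−13.25)²/13.25 + (24−15.90)²/15.90 + (19−23.85)²/23.85 + (15−11.75)²/11.75 + (6−14.10)²/14.10 + (26−21.15)²/21.15 = 12.5742
df = 2

test statistic = 12.574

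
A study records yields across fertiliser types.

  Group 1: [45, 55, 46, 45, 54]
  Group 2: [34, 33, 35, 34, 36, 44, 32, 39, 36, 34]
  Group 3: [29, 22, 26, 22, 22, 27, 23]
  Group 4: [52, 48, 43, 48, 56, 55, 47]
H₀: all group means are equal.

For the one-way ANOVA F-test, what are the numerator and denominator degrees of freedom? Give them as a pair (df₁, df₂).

k = 4 groups, N = 29 total
df = (k−1, N−k) = (4−1, 29−4) = (3, 25)

degrees of freedom = [3, 25]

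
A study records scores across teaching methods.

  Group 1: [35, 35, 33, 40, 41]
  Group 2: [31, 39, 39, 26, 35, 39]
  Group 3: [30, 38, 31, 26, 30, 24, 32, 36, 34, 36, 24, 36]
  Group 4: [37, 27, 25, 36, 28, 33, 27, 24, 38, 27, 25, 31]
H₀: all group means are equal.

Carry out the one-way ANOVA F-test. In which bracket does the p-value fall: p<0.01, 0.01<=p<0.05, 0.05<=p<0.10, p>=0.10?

Group means [36.80, 34.83, 31.42, 29.83], grand mean 32.229
SSB = Σnᵢ(x̄ᵢ−x̄)² = 221.955; SSW = ΣΣ(x−x̄ᵢ)² = 726.217
MSB = 221.955/3 = 73.9849; MSW = 726.217/31 = 23.4263
F = MSB/MSW = 3.1582
df = (3, 31)
p-value (upper-tail) = 0.03850
→ bracket: 0.01<=p<0.05

p-value bracket: 0.01<=p<0.05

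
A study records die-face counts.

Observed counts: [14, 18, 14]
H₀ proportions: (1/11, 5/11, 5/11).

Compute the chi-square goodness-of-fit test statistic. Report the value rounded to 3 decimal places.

n = 46; E_i = n·p_i = [4.18, 20.91, 20.91]
χ² = (14−4.18)²/4.18 + (18−20.91)²/20.91 + (14−20.91)²/20.91 = 25.7391
df = 2

test statistic = 25.739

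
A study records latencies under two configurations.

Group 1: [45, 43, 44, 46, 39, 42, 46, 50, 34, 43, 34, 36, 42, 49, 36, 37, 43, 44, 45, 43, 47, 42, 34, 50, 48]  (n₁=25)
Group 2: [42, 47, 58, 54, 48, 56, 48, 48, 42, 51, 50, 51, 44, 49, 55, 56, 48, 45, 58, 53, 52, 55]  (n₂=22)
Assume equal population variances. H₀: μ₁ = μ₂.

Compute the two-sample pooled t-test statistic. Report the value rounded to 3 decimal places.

x̄₁=42.480, s₁=4.968, n₁=25
x̄₂=50.455, s₂=4.838, n₂=22
s_p² = [24·4.968² + 21·4.838²]/45 = 24.0821
SE = √(s_p²·(1/25+1/22)) = 1.4345
t = (42.480−50.455)/1.4345 = -5.5589
df = 45

test statistic = -5.559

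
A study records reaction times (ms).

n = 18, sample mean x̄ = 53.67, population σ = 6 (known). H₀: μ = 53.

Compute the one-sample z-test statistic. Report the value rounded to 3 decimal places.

test statistic = 0.474

SE = σ/√n = 6/√18 = 1.4142
z = (x̄−μ₀)/SE = (53.67−53)/1.4142 = 0.4738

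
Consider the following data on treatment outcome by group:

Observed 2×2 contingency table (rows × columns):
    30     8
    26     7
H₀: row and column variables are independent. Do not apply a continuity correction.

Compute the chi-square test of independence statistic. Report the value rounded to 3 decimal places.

test statistic = 0.000

Row totals [38, 33], col totals [56, 15], n=71
χ² = (30−29.97)²/29.97 + (8−8.03)²/8.03 + (26−26.03)²/26.03 + (7−6.97)²/6.97 = 0.0003
df = 1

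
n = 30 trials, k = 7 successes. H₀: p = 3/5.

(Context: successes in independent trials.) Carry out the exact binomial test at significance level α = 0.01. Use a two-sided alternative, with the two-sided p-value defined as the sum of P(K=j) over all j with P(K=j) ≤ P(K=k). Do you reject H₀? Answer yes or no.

Exact binomial: n=30, k=7, p₀=3/5=0.6000
P(X=j) = C(n,j)·p₀^j·(1−p₀)^(n−j); p = Σ P(X=j) over j with P(X=j) ≤ P(X=7)
p-value (two-sided) = 0.00005
At α=0.01: p < α → reject H₀

reject H₀: yes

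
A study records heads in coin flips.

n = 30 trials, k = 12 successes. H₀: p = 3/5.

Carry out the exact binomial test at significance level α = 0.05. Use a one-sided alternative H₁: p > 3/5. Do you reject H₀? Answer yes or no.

Exact binomial: n=30, k=12, p₀=3/5=0.6000
P(X≥12) from Σ C(n,i)·p₀^i·(1−p₀)^(n−i)
p-value (one-sided, H₁ greater) = 0.99170
At α=0.05: p ≥ α → fail to reject H₀

reject H₀: no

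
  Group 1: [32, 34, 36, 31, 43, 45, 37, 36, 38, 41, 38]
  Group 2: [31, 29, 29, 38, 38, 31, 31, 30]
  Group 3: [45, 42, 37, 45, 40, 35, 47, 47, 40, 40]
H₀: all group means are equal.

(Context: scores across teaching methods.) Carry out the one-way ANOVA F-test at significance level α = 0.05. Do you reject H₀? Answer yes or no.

reject H₀: yes

Group means [37.36, 32.12, 41.80], grand mean 37.448
SSB = Σnᵢ(x̄ᵢ−x̄)² = 416.152; SSW = ΣΣ(x−x̄ᵢ)² = 439.020
MSB = 416.152/2 = 208.0760; MSW = 439.020/26 = 16.8854
F = MSB/MSW = 12.3228
df = (2, 26)
p-value (upper-tail) = 0.00017
At α=0.05: p < α → reject H₀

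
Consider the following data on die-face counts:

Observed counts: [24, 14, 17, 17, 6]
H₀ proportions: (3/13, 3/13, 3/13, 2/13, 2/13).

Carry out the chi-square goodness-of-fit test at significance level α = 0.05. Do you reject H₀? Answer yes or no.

reject H₀: no

n = 78; E_i = n·p_i = [18.00, 18.00, 18.00, 12.00, 12.00]
χ² = (24−18.00)²/18.00 + (14−18.00)²/18.00 + (17−18.00)²/18.00 + (17−12.00)²/12.00 + (6−12.00)²/12.00 = 8.0278
df = 4
p-value (upper-tail) = 0.09057
At α=0.05: p ≥ α → fail to reject H₀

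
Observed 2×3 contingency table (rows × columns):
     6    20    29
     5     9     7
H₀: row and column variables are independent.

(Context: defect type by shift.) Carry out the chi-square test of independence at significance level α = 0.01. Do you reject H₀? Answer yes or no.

reject H₀: no

Row totals [55, 21], col totals [11, 29, 36], n=76
χ² = (6−7.96)²/7.96 + (20−20.99)²/20.99 + (29−26.05)²/26.05 + (5−3.04)²/3.04 + (9−8.01)²/8.01 + (7−9.95)²/9.95 = 3.1221
df = 2
p-value (upper-tail) = 0.20992
At α=0.01: p ≥ α → fail to reject H₀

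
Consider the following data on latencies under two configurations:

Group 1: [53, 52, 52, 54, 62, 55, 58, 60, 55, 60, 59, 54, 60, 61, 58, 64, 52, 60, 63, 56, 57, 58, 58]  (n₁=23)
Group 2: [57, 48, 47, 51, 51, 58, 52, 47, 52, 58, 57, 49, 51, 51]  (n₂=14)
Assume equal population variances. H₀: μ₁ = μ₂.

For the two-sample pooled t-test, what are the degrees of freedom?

degrees of freedom = 35

df = n₁ + n₂ − 2 = 23 + 14 − 2 = 35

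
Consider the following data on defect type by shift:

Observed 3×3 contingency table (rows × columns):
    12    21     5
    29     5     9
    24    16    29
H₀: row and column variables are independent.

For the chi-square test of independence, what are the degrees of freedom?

degrees of freedom = 4

df = (r−1)(c−1) = (3−1)·(3−1) = 4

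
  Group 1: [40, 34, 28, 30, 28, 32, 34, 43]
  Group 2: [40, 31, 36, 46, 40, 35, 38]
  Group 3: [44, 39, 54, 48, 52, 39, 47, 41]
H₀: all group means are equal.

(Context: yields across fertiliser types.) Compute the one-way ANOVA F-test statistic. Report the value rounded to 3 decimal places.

Group means [33.62, 38.00, 45.50], grand mean 39.087
SSB = Σnᵢ(x̄ᵢ−x̄)² = 575.951; SSW = ΣΣ(x−x̄ᵢ)² = 571.875
MSB = 575.951/2 = 287.9755; MSW = 571.875/20 = 28.5938
F = MSB/MSW = 10.0713
df = (2, 20)

test statistic = 10.071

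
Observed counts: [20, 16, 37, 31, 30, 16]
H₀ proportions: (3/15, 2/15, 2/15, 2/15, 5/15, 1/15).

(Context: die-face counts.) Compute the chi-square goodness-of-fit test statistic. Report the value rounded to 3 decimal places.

test statistic = 36.233

n = 150; E_i = n·p_i = [30.00, 20.00, 20.00, 20.00, 50.00, 10.00]
χ² = (20−30.00)²/30.00 + (16−20.00)²/20.00 + (37−20.00)²/20.00 + (31−20.00)²/20.00 + (30−50.00)²/50.00 + (16−10.00)²/10.00 = 36.2333
df = 5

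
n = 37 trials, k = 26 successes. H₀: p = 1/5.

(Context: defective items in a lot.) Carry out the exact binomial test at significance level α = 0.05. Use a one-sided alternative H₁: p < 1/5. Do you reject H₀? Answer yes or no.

Exact binomial: n=37, k=26, p₀=1/5=0.2000
P(X≤26) from Σ C(n,i)·p₀^i·(1−p₀)^(n−i)
p-value (one-sided, H₁ less) = 1.00000
At α=0.05: p ≥ α → fail to reject H₀

reject H₀: no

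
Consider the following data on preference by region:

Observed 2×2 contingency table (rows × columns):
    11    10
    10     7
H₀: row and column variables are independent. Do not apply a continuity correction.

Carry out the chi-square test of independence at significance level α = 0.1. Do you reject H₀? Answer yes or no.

reject H₀: no

Row totals [21, 17], col totals [21, 17], n=38
χ² = (11−11.61)²/11.61 + (10−9.39)²/9.39 + (10−9.39)²/9.39 + (7−7.61)²/7.61 = 0.1577
df = 1
p-value (upper-tail) = 0.69126
At α=0.1: p ≥ α → fail to reject H₀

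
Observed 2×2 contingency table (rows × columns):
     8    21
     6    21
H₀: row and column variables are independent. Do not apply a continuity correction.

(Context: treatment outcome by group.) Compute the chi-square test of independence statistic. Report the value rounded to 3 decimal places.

Row totals [29, 27], col totals [14, 42], n=56
χ² = (8−7.25)²/7.25 + (21−21.75)²/21.75 + (6−6.75)²/6.75 + (21−20.25)²/20.25 = 0.2146
df = 1

test statistic = 0.215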